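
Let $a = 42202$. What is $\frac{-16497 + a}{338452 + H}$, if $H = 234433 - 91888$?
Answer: $\frac{25705}{480997} \approx 0.053441$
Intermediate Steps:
$H = 142545$
$\frac{-16497 + a}{338452 + H} = \frac{-16497 + 42202}{338452 + 142545} = \frac{25705}{480997}$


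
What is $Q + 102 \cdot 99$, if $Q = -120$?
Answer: $9978$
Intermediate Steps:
$Q + 102 \cdot 99 = -120 + 102 \cdot 99 = -120 + 10098 = 9978$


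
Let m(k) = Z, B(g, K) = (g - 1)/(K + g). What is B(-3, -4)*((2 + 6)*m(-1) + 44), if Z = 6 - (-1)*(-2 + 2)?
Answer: 368/7 ≈ 52.571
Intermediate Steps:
B(g, K) = (-1 + g)/(K + g)
Z = 6 (Z = 6 - (-1)*0 = 6 - 1*0 = 6 + 0 = 6)
m(k) = 6
B(-3, -4)*((2 + 6)*m(-1) + 44) = ((-1 - 3)/(-4 - 3))*((2 + 6)*6 + 44) = (-4/(-7))*(8*6 + 44) = (-⅐*(-4))*(48 + 44) = (4/7)*92 = 368/7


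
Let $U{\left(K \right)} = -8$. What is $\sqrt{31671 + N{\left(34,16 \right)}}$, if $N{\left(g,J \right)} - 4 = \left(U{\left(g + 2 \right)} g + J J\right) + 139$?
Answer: $\sqrt{31798} \approx 178.32$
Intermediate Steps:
$N{\left(g,J \right)} = 143 + J^{2} - 8 g$ ($N{\left(g,J \right)} = 4 + \left(\left(- 8 g + J J\right) + 139\right) = 4 + \left(\left(- 8 g + J^{2}\right) + 139\right) = 4 + \left(\left(J^{2} - 8 g\right) + 139\right) = 4 + \left(139 + J^{2} - 8 g\right) = 143 + J^{2} - 8 g$)
$\sqrt{31671 + N{\left(34,16 \right)}} = \sqrt{31671 + \left(143 + 16^{2} - 272\right)} = \sqrt{31671 + \left(143 + 256 - 272\right)} = \sqrt{31671 + 127} = \sqrt{31798}$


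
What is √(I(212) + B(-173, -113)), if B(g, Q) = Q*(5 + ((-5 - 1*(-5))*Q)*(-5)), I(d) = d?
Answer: I*√353 ≈ 18.788*I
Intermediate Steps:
B(g, Q) = 5*Q (B(g, Q) = Q*(5 + ((-5 + 5)*Q)*(-5)) = Q*(5 + (0*Q)*(-5)) = Q*(5 + 0*(-5)) = Q*(5 + 0) = Q*5 = 5*Q)
√(I(212) + B(-173, -113)) = √(212 + 5*(-113)) = √(212 - 565) = √(-353) = I*√353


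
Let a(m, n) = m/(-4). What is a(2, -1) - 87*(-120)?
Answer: 20879/2 ≈ 10440.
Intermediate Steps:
a(m, n) = -m/4 (a(m, n) = m*(-¼) = -m/4)
a(2, -1) - 87*(-120) = -¼*2 - 87*(-120) = -½ + 10440 = 20879/2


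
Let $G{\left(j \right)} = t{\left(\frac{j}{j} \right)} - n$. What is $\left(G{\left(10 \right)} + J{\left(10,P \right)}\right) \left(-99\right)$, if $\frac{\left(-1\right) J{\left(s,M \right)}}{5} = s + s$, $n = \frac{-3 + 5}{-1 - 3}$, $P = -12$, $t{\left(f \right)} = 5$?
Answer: $\frac{18711}{2} \approx 9355.5$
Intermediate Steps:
$n = - \frac{1}{2}$ ($n = \frac{2}{-4} = 2 \left(- \frac{1}{4}\right) = - \frac{1}{2} \approx -0.5$)
$J{\left(s,M \right)} = - 10 s$ ($J{\left(s,M \right)} = - 5 \left(s + s\right) = - 5 \cdot 2 s = - 10 s$)
$G{\left(j \right)} = \frac{11}{2}$ ($G{\left(j \right)} = 5 - - \frac{1}{2} = 5 + \frac{1}{2} = \frac{11}{2}$)
$\left(G{\left(10 \right)} + J{\left(10,P \right)}\right) \left(-99\right) = \left(\frac{11}{2} - 100\right) \left(-99\right) = \left(- \frac{189}{2}\right) \left(-99\right) = \frac{18711}{2}$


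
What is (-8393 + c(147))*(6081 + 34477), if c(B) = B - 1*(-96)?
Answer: -330547700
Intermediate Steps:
c(B) = 96 + B (c(B) = B + 96 = 96 + B)
(-8393 + c(147))*(6081 + 34477) = (-8393 + (96 + 147))*(6081 + 34477) = (-8393 + 243)*40558 = -8150*40558 = -330547700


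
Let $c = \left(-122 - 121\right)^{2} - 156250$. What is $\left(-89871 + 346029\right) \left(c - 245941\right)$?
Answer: $-87898568436$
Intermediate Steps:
$c = -97201$ ($c = \left(-243\right)^{2} - 156250 = 59049 - 156250 = -97201$)
$\left(-89871 + 346029\right) \left(c - 245941\right) = \left(-89871 + 346029\right) \left(-97201 - 245941\right) = 256158 \left(-343142\right) = -87898568436$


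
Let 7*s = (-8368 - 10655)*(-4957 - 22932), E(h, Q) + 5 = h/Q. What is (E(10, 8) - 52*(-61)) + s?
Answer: 2122218499/28 ≈ 7.5794e+7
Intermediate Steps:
E(h, Q) = -5 + h/Q
s = 530532447/7 (s = ((-8368 - 10655)*(-4957 - 22932))/7 = (-19023*(-27889))/7 = (⅐)*530532447 = 530532447/7 ≈ 7.5790e+7)
(E(10, 8) - 52*(-61)) + s = ((-5 + 10/8) - 52*(-61)) + 530532447/7 = ((-5 + 10*(⅛)) + 3172) + 530532447/7 = ((-5 + 5/4) + 3172) + 530532447/7 = (-15/4 + 3172) + 530532447/7 = 12673/4 + 530532447/7 = 2122218499/28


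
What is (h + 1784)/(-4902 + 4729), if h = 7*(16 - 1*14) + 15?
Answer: -1813/173 ≈ -10.480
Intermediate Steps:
h = 29 (h = 7*(16 - 14) + 15 = 7*2 + 15 = 14 + 15 = 29)
(h + 1784)/(-4902 + 4729) = (29 + 1784)/(-4902 + 4729) = 1813/(-173) = 1813*(-1/173) = -1813/173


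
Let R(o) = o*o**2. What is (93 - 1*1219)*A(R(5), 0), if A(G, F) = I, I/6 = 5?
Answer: -33780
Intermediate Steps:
R(o) = o**3
I = 30 (I = 6*5 = 30)
A(G, F) = 30
(93 - 1*1219)*A(R(5), 0) = (93 - 1*1219)*30 = (93 - 1219)*30 = -1126*30 = -33780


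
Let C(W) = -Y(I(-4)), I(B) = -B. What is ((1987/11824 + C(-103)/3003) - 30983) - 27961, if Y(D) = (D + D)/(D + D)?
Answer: -2092946474431/35507472 ≈ -58944.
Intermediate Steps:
Y(D) = 1 (Y(D) = (2*D)/((2*D)) = (2*D)*(1/(2*D)) = 1)
C(W) = -1 (C(W) = -1*1 = -1)
((1987/11824 + C(-103)/3003) - 30983) - 27961 = ((1987/11824 - 1/3003) - 30983) - 27961 = (5955137/35507472 - 30983) - 27961 = -1100122049839/35507472 - 27961 = -2092946474431/35507472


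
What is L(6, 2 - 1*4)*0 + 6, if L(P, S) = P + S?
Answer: 6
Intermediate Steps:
L(6, 2 - 1*4)*0 + 6 = (6 + (2 - 1*4))*0 + 6 = (6 + (2 - 4))*0 + 6 = (6 - 2)*0 + 6 = 4*0 + 6 = 0 + 6 = 6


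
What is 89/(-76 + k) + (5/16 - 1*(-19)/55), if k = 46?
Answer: -1219/528 ≈ -2.3087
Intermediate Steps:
89/(-76 + k) + (5/16 - 1*(-19)/55) = 89/(-76 + 46) + (5/16 - 1*(-19)/55) = 89/(-30) + (5*(1/16) + 19*(1/55)) = 89*(-1/30) + (5/16 + 19/55) = -89/30 + 579/880 = -1219/528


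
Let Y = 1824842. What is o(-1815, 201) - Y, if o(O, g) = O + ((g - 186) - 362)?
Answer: -1827004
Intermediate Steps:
o(O, g) = -548 + O + g (o(O, g) = O + ((-186 + g) - 362) = O + (-548 + g) = -548 + O + g)
o(-1815, 201) - Y = (-548 - 1815 + 201) - 1*1824842 = -2162 - 1824842 = -1827004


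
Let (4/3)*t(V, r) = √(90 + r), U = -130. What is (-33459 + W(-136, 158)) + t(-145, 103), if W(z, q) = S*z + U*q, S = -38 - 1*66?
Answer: -39855 + 3*√193/4 ≈ -39845.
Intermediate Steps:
t(V, r) = 3*√(90 + r)/4
S = -104 (S = -38 - 66 = -104)
W(z, q) = -130*q - 104*z (W(z, q) = -104*z - 130*q = -130*q - 104*z)
(-33459 + W(-136, 158)) + t(-145, 103) = (-33459 + (-130*158 - 104*(-136))) + 3*√(90 + 103)/4 = (-33459 + (-20540 + 14144)) + 3*√193/4 = (-33459 - 6396) + 3*√193/4 = -39855 + 3*√193/4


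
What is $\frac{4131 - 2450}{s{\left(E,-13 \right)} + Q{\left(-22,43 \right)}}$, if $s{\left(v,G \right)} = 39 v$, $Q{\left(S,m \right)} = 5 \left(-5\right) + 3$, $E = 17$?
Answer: $\frac{1681}{641} \approx 2.6225$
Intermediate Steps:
$Q{\left(S,m \right)} = -22$ ($Q{\left(S,m \right)} = -25 + 3 = -22$)
$\frac{4131 - 2450}{s{\left(E,-13 \right)} + Q{\left(-22,43 \right)}} = \frac{4131 - 2450}{39 \cdot 17 - 22} = \frac{1681}{663 - 22} = \frac{1681}{641}$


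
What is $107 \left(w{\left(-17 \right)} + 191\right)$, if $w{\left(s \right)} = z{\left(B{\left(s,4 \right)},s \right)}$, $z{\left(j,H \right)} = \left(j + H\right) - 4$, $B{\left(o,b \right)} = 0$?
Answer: $18190$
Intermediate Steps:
$z{\left(j,H \right)} = -4 + H + j$ ($z{\left(j,H \right)} = \left(H + j\right) - 4 = -4 + H + j$)
$w{\left(s \right)} = -4 + s$ ($w{\left(s \right)} = -4 + s + 0 = -4 + s$)
$107 \left(w{\left(-17 \right)} + 191\right) = 107 \left(\left(-4 - 17\right) + 191\right) = 107 \left(-21 + 191\right) = 107 \cdot 170 = 18190$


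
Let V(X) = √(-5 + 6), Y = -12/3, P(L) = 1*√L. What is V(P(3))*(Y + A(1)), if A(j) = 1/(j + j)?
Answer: -7/2 ≈ -3.5000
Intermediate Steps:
A(j) = 1/(2*j)
P(L) = √L
Y = -4 (Y = -12*⅓ = -4)
V(X) = 1 (V(X) = √1 = 1)
V(P(3))*(Y + A(1)) = 1*(-4 + (½)/1) = 1*(-4 + (½)*1) = 1*(-4 + ½) = 1*(-7/2) = -7/2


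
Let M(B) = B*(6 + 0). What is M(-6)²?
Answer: 1296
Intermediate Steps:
M(B) = 6*B (M(B) = B*6 = 6*B)
M(-6)² = (6*(-6))² = (-36)² = 1296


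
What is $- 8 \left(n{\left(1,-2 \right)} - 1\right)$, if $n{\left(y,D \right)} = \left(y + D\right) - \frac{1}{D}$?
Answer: $12$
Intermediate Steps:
$n{\left(y,D \right)} = D + y - \frac{1}{D}$ ($n{\left(y,D \right)} = \left(D + y\right) - \frac{1}{D} = D + y - \frac{1}{D}$)
$- 8 \left(n{\left(1,-2 \right)} - 1\right) = - 8 \left(\left(-2 + 1 - \frac{1}{-2}\right) - 1\right) = - 8 \left(\left(-2 + 1 - - \frac{1}{2}\right) - 1\right) = - 8 \left(\left(-2 + 1 + \frac{1}{2}\right) - 1\right) = - 8 \left(- \frac{1}{2} - 1\right) = \left(-8\right) \left(- \frac{3}{2}\right) = 12$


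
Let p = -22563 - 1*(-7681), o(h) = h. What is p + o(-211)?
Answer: -15093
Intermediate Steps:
p = -14882 (p = -22563 + 7681 = -14882)
p + o(-211) = -14882 - 211 = -15093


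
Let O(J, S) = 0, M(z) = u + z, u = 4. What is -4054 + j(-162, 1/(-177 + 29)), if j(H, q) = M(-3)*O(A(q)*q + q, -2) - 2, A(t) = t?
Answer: -4056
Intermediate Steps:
M(z) = 4 + z
j(H, q) = -2 (j(H, q) = (4 - 3)*0 - 2 = 1*0 - 2 = 0 - 2 = -2)
-4054 + j(-162, 1/(-177 + 29)) = -4054 - 2 = -4056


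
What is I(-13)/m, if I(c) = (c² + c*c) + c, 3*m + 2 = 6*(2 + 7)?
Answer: 75/4 ≈ 18.750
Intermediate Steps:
m = 52/3 (m = -⅔ + (6*(2 + 7))/3 = -⅔ + (6*9)/3 = -⅔ + (⅓)*54 = -⅔ + 18 = 52/3 ≈ 17.333)
I(c) = c + 2*c² (I(c) = (c² + c²) + c = 2*c² + c = c + 2*c²)
I(-13)/m = (-13*(1 + 2*(-13)))/(52/3) = -13*(1 - 26)*(3/52) = -13*(-25)*(3/52) = 325*(3/52) = 75/4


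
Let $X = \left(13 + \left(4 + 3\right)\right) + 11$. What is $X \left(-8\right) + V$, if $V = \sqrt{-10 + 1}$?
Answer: $-248 + 3 i \approx -248.0 + 3.0 i$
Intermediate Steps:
$V = 3 i$ ($V = \sqrt{-9} = 3 i \approx 3.0 i$)
$X = 31$ ($X = \left(13 + 7\right) + 11 = 20 + 11 = 31$)
$X \left(-8\right) + V = 31 \left(-8\right) + 3 i = -248 + 3 i$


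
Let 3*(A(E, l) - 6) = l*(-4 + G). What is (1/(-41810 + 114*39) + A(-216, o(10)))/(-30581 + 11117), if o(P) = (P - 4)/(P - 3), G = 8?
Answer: -622731/1696923424 ≈ -0.00036698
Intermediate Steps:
o(P) = (-4 + P)/(-3 + P)
A(E, l) = 6 + 4*l/3 (A(E, l) = 6 + (l*(-4 + 8))/3 = 6 + (l*4)/3 = 6 + (4*l)/3 = 6 + 4*l/3)
(1/(-41810 + 114*39) + A(-216, o(10)))/(-30581 + 11117) = (1/(-41810 + 114*39) + (6 + 4*((-4 + 10)/(-3 + 10))/3))/(-30581 + 11117) = (1/(-41810 + 4446) + (6 + 4*(6/7)/3))/(-19464) = (1/(-37364) + (6 + 4*((⅐)*6)/3))*(-1/19464) = (-1/37364 + (6 + (4/3)*(6/7)))*(-1/19464) = (-1/37364 + (6 + 8/7))*(-1/19464) = (-1/37364 + 50/7)*(-1/19464) = (1868193/261548)*(-1/19464) = -622731/1696923424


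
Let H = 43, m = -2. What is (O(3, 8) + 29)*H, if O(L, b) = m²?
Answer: 1419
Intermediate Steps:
O(L, b) = 4 (O(L, b) = (-2)² = 4)
(O(3, 8) + 29)*H = (4 + 29)*43 = 33*43 = 1419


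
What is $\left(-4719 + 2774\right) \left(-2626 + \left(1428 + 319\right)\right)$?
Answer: $1709655$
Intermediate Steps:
$\left(-4719 + 2774\right) \left(-2626 + \left(1428 + 319\right)\right) = - 1945 \left(-2626 + 1747\right) = \left(-1945\right) \left(-879\right) = 1709655$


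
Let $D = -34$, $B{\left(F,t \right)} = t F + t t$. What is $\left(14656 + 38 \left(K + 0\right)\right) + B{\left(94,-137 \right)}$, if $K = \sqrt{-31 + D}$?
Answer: $20547 + 38 i \sqrt{65} \approx 20547.0 + 306.37 i$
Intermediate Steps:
$B{\left(F,t \right)} = t^{2} + F t$ ($B{\left(F,t \right)} = F t + t^{2} = t^{2} + F t$)
$K = i \sqrt{65}$ ($K = \sqrt{-31 - 34} = \sqrt{-65} = i \sqrt{65} \approx 8.0623 i$)
$\left(14656 + 38 \left(K + 0\right)\right) + B{\left(94,-137 \right)} = \left(14656 + 38 \left(i \sqrt{65} + 0\right)\right) - 137 \left(94 - 137\right) = \left(14656 + 38 i \sqrt{65}\right) - -5891 = \left(14656 + 38 i \sqrt{65}\right) + 5891 = 20547 + 38 i \sqrt{65}$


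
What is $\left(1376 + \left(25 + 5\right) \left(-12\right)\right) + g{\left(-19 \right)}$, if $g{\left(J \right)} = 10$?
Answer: $1026$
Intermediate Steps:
$\left(1376 + \left(25 + 5\right) \left(-12\right)\right) + g{\left(-19 \right)} = \left(1376 + \left(25 + 5\right) \left(-12\right)\right) + 10 = \left(1376 + 30 \left(-12\right)\right) + 10 = \left(1376 - 360\right) + 10 = 1016 + 10 = 1026$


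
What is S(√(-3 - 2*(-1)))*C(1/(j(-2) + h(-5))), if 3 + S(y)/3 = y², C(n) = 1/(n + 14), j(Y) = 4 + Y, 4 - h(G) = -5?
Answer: -132/155 ≈ -0.85161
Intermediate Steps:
h(G) = 9 (h(G) = 4 - 1*(-5) = 4 + 5 = 9)
C(n) = 1/(14 + n)
S(y) = -9 + 3*y²
S(√(-3 - 2*(-1)))*C(1/(j(-2) + h(-5))) = (-9 + 3*(√(-3 - 2*(-1)))²)/(14 + 1/((4 - 2) + 9)) = (-9 + 3*(√(-3 + 2))²)/(14 + 1/(2 + 9)) = (-9 + 3*(√(-1))²)/(14 + 1/11) = (-9 + 3*I²)/(14 + 1/11) = (-9 + 3*(-1))/(155/11) = (-9 - 3)*(11/155) = -12*11/155 = -132/155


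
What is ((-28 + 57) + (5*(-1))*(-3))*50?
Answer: 2200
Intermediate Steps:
((-28 + 57) + (5*(-1))*(-3))*50 = (29 - 5*(-3))*50 = (29 + 15)*50 = 44*50 = 2200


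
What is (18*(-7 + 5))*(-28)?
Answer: 1008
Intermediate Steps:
(18*(-7 + 5))*(-28) = (18*(-2))*(-28) = -36*(-28) = 1008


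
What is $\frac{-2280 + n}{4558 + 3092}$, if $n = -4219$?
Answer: $- \frac{6499}{7650} \approx -0.84954$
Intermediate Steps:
$\frac{-2280 + n}{4558 + 3092} = \frac{-2280 - 4219}{4558 + 3092} = - \frac{6499}{7650}$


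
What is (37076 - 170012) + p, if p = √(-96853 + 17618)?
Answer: -132936 + I*√79235 ≈ -1.3294e+5 + 281.49*I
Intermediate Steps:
p = I*√79235 (p = √(-79235) = I*√79235 ≈ 281.49*I)
(37076 - 170012) + p = (37076 - 170012) + I*√79235 = -132936 + I*√79235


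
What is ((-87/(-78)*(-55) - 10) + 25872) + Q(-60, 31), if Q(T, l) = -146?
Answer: 667021/26 ≈ 25655.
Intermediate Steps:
((-87/(-78)*(-55) - 10) + 25872) + Q(-60, 31) = ((-87/(-78)*(-55) - 10) + 25872) - 146 = ((-87*(-1/78)*(-55) - 10) + 25872) - 146 = (((29/26)*(-55) - 10) + 25872) - 146 = ((-1595/26 - 10) + 25872) - 146 = (-1855/26 + 25872) - 146 = 670817/26 - 146 = 667021/26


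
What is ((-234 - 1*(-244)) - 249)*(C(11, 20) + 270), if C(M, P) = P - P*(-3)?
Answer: -83650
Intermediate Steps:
C(M, P) = 4*P (C(M, P) = P - (-3)*P = P + 3*P = 4*P)
((-234 - 1*(-244)) - 249)*(C(11, 20) + 270) = ((-234 - 1*(-244)) - 249)*(4*20 + 270) = ((-234 + 244) - 249)*(80 + 270) = (10 - 249)*350 = -239*350 = -83650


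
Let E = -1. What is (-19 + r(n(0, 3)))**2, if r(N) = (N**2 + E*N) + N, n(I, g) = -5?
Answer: 36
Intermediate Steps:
r(N) = N**2 (r(N) = (N**2 - N) + N = N**2)
(-19 + r(n(0, 3)))**2 = (-19 + (-5)**2)**2 = (-19 + 25)**2 = 6**2 = 36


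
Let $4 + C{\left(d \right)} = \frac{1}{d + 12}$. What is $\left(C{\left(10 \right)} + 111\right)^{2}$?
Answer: $\frac{5546025}{484} \approx 11459.0$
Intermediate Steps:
$C{\left(d \right)} = -4 + \frac{1}{12 + d}$ ($C{\left(d \right)} = -4 + \frac{1}{d + 12} = -4 + \frac{1}{12 + d}$)
$\left(C{\left(10 \right)} + 111\right)^{2} = \left(\frac{-47 - 40}{12 + 10} + 111\right)^{2} = \left(\frac{-47 - 40}{22} + 111\right)^{2} = \left(\frac{1}{22} \left(-87\right) + 111\right)^{2} = \left(- \frac{87}{22} + 111\right)^{2} = \left(\frac{2355}{22}\right)^{2} = \frac{5546025}{484}$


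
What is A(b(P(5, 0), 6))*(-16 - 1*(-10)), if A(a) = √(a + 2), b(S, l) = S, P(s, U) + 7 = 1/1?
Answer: -12*I ≈ -12.0*I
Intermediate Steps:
P(s, U) = -6 (P(s, U) = -7 + 1/1 = -7 + 1 = -6)
A(a) = √(2 + a)
A(b(P(5, 0), 6))*(-16 - 1*(-10)) = √(2 - 6)*(-16 - 1*(-10)) = √(-4)*(-16 + 10) = (2*I)*(-6) = -12*I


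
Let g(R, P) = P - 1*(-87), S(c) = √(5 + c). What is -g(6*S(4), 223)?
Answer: -310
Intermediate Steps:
g(R, P) = 87 + P (g(R, P) = P + 87 = 87 + P)
-g(6*S(4), 223) = -(87 + 223) = -1*310 = -310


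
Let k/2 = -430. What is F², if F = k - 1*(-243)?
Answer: 380689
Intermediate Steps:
k = -860 (k = 2*(-430) = -860)
F = -617 (F = -860 - 1*(-243) = -860 + 243 = -617)
F² = (-617)² = 380689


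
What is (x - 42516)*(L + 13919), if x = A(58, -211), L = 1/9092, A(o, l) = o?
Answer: -2686562833721/4546 ≈ -5.9097e+8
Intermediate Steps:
L = 1/9092 ≈ 0.00010999
x = 58
(x - 42516)*(L + 13919) = (58 - 42516)*(1/9092 + 13919) = -42458*126551549/9092 = -2686562833721/4546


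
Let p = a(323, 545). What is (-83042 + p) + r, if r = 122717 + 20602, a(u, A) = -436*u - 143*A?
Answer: -158486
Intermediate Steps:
p = -218763 (p = -436*323 - 143*545 = -140828 - 77935 = -218763)
r = 143319
(-83042 + p) + r = (-83042 - 218763) + 143319 = -301805 + 143319 = -158486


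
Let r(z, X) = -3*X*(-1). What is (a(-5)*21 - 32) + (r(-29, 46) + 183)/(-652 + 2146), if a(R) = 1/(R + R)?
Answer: -42187/1245 ≈ -33.885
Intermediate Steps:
a(R) = 1/(2*R)
r(z, X) = 3*X
(a(-5)*21 - 32) + (r(-29, 46) + 183)/(-652 + 2146) = (((½)/(-5))*21 - 32) + (3*46 + 183)/(-652 + 2146) = (((½)*(-⅕))*21 - 32) + (138 + 183)/1494 = (-⅒*21 - 32) + 321*(1/1494) = (-21/10 - 32) + 107/498 = -341/10 + 107/498 = -42187/1245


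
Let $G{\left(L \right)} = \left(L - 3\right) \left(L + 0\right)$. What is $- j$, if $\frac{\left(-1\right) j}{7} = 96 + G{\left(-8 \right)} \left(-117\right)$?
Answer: $-71400$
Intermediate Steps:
$G{\left(L \right)} = L \left(-3 + L\right)$ ($G{\left(L \right)} = \left(-3 + L\right) L = L \left(-3 + L\right)$)
$j = 71400$ ($j = - 7 \left(96 + - 8 \left(-3 - 8\right) \left(-117\right)\right) = - 7 \left(96 + \left(-8\right) \left(-11\right) \left(-117\right)\right) = - 7 \left(96 + 88 \left(-117\right)\right) = - 7 \left(96 - 10296\right) = \left(-7\right) \left(-10200\right) = 71400$)
$- j = \left(-1\right) 71400 = -71400$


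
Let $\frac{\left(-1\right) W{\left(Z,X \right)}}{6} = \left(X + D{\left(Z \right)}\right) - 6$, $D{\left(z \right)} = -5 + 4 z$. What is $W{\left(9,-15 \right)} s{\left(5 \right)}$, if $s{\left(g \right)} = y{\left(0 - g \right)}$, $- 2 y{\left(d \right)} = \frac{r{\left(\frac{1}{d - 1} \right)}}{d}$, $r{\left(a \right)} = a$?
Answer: $1$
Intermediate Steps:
$y{\left(d \right)} = - \frac{1}{2 d \left(-1 + d\right)}$ ($y{\left(d \right)} = - \frac{\frac{1}{d - 1} \frac{1}{d}}{2} = - \frac{\frac{1}{-1 + d} \frac{1}{d}}{2} = - \frac{\frac{1}{d} \frac{1}{-1 + d}}{2} = - \frac{1}{2 d \left(-1 + d\right)}$)
$s{\left(g \right)} = \frac{1}{2 g \left(-1 - g\right)}$ ($s{\left(g \right)} = - \frac{1}{2 \left(0 - g\right) \left(-1 + \left(0 - g\right)\right)} = - \frac{1}{2 \left(- g\right) \left(-1 - g\right)} = - \frac{\left(-1\right) \frac{1}{g}}{2 \left(-1 - g\right)} = \frac{1}{2 g \left(-1 - g\right)}$)
$W{\left(Z,X \right)} = 66 - 24 Z - 6 X$ ($W{\left(Z,X \right)} = - 6 \left(\left(X + \left(-5 + 4 Z\right)\right) - 6\right) = - 6 \left(\left(-5 + X + 4 Z\right) - 6\right) = - 6 \left(-11 + X + 4 Z\right) = 66 - 24 Z - 6 X$)
$W{\left(9,-15 \right)} s{\left(5 \right)} = \left(66 - 216 - -90\right) \left(- \frac{1}{2 \cdot 5 \left(1 + 5\right)}\right) = \left(66 - 216 + 90\right) \left(\left(- \frac{1}{2}\right) \frac{1}{5} \cdot \frac{1}{6}\right) = - 60 \left(\left(- \frac{1}{2}\right) \frac{1}{5} \cdot \frac{1}{6}\right) = \left(-60\right) \left(- \frac{1}{60}\right) = 1$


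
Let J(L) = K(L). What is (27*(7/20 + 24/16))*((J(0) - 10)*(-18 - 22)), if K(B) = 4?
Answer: 11988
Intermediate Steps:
J(L) = 4
(27*(7/20 + 24/16))*((J(0) - 10)*(-18 - 22)) = (27*(7/20 + 24/16))*((4 - 10)*(-18 - 22)) = (27*(7*(1/20) + 24*(1/16)))*(-6*(-40)) = (27*(7/20 + 3/2))*240 = (27*(37/20))*240 = (999/20)*240 = 11988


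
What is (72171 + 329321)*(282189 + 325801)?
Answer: 244103121080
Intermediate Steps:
(72171 + 329321)*(282189 + 325801) = 401492*607990 = 244103121080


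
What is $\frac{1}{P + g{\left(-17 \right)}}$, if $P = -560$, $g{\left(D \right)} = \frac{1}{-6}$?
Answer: $- \frac{6}{3361} \approx -0.0017852$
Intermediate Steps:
$g{\left(D \right)} = - \frac{1}{6}$
$\frac{1}{P + g{\left(-17 \right)}} = \frac{1}{-560 - \frac{1}{6}} = \frac{1}{- \frac{3361}{6}} = - \frac{6}{3361}$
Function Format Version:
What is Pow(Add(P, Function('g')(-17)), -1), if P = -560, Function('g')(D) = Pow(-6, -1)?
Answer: Rational(-6, 3361) ≈ -0.0017852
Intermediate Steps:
Function('g')(D) = Rational(-1, 6)
Pow(Add(P, Function('g')(-17)), -1) = Pow(Add(-560, Rational(-1, 6)), -1) = Pow(Rational(-3361, 6), -1) = Rational(-6, 3361)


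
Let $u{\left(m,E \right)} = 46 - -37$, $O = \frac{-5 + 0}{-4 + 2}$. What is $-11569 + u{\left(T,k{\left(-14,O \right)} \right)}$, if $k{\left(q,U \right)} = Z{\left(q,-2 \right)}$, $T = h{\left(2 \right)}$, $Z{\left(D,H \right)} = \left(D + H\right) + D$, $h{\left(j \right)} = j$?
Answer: $-11486$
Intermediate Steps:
$O = \frac{5}{2}$ ($O = - \frac{5}{-2} = \left(-5\right) \left(- \frac{1}{2}\right) = \frac{5}{2} \approx 2.5$)
$Z{\left(D,H \right)} = H + 2 D$
$T = 2$
$k{\left(q,U \right)} = -2 + 2 q$
$u{\left(m,E \right)} = 83$ ($u{\left(m,E \right)} = 46 + 37 = 83$)
$-11569 + u{\left(T,k{\left(-14,O \right)} \right)} = -11569 + 83 = -11486$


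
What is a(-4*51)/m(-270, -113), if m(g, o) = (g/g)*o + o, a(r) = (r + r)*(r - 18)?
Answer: -45288/113 ≈ -400.78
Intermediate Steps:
a(r) = 2*r*(-18 + r) (a(r) = (2*r)*(-18 + r) = 2*r*(-18 + r))
m(g, o) = 2*o (m(g, o) = 1*o + o = o + o = 2*o)
a(-4*51)/m(-270, -113) = (2*(-4*51)*(-18 - 4*51))/((2*(-113))) = (2*(-204)*(-18 - 204))/(-226) = (2*(-204)*(-222))*(-1/226) = 90576*(-1/226) = -45288/113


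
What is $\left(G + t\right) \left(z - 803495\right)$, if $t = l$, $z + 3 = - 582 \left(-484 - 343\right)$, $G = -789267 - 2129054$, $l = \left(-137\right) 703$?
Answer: $971266196288$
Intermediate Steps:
$l = -96311$
$G = -2918321$ ($G = -789267 - 2129054 = -2918321$)
$z = 481311$ ($z = -3 - 582 \left(-484 - 343\right) = -3 - -481314 = -3 + 481314 = 481311$)
$t = -96311$
$\left(G + t\right) \left(z - 803495\right) = \left(-2918321 - 96311\right) \left(481311 - 803495\right) = \left(-3014632\right) \left(-322184\right) = 971266196288$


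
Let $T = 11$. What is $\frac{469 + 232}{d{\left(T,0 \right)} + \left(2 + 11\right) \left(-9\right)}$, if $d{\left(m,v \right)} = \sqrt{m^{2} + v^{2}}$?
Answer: $- \frac{701}{106} \approx -6.6132$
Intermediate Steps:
$\frac{469 + 232}{d{\left(T,0 \right)} + \left(2 + 11\right) \left(-9\right)} = \frac{469 + 232}{\sqrt{11^{2} + 0^{2}} + \left(2 + 11\right) \left(-9\right)} = \frac{701}{\sqrt{121 + 0} + 13 \left(-9\right)} = \frac{701}{\sqrt{121} - 117} = \frac{701}{11 - 117} = \frac{701}{-106} = 701 \left(- \frac{1}{106}\right) = - \frac{701}{106}$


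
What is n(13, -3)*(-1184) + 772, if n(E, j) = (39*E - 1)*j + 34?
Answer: 1757828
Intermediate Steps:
n(E, j) = 34 + j*(-1 + 39*E) (n(E, j) = (-1 + 39*E)*j + 34 = j*(-1 + 39*E) + 34 = 34 + j*(-1 + 39*E))
n(13, -3)*(-1184) + 772 = (34 - 1*(-3) + 39*13*(-3))*(-1184) + 772 = (34 + 3 - 1521)*(-1184) + 772 = -1484*(-1184) + 772 = 1757056 + 772 = 1757828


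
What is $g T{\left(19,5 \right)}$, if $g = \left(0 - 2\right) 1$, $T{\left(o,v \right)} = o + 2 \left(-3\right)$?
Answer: $-26$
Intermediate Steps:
$T{\left(o,v \right)} = -6 + o$ ($T{\left(o,v \right)} = o - 6 = -6 + o$)
$g = -2$ ($g = \left(-2\right) 1 = -2$)
$g T{\left(19,5 \right)} = - 2 \left(-6 + 19\right) = \left(-2\right) 13 = -26$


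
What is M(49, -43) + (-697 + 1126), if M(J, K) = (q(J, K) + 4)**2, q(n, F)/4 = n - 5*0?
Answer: 40429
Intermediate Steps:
q(n, F) = 4*n (q(n, F) = 4*(n - 5*0) = 4*(n + 0) = 4*n)
M(J, K) = (4 + 4*J)**2 (M(J, K) = (4*J + 4)**2 = (4 + 4*J)**2)
M(49, -43) + (-697 + 1126) = 16*(1 + 49)**2 + (-697 + 1126) = 16*50**2 + 429 = 16*2500 + 429 = 40000 + 429 = 40429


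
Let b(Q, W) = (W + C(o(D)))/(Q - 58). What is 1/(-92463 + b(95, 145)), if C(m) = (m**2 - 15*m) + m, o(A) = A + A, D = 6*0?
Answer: -37/3420986 ≈ -1.0816e-5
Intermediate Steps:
D = 0
o(A) = 2*A
C(m) = m**2 - 14*m
b(Q, W) = W/(-58 + Q) (b(Q, W) = (W + (2*0)*(-14 + 2*0))/(Q - 58) = (W + 0*(-14 + 0))/(-58 + Q) = (W + 0*(-14))/(-58 + Q) = (W + 0)/(-58 + Q) = W/(-58 + Q))
1/(-92463 + b(95, 145)) = 1/(-92463 + 145/(-58 + 95)) = 1/(-92463 + 145/37) = 1/(-3420986/37) = -37/3420986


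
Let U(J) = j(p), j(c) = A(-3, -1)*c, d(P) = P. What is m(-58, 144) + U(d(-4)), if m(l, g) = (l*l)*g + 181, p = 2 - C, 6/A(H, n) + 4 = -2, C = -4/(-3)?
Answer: 1453789/3 ≈ 4.8460e+5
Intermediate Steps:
C = 4/3 (C = -4*(-⅓) = 4/3 ≈ 1.3333)
A(H, n) = -1 (A(H, n) = 6/(-4 - 2) = 6/(-6) = 6*(-⅙) = -1)
p = ⅔ (p = 2 - 1*4/3 = 2 - 4/3 = ⅔ ≈ 0.66667)
j(c) = -c
U(J) = -⅔ (U(J) = -1*⅔ = -⅔)
m(l, g) = 181 + g*l² (m(l, g) = l²*g + 181 = g*l² + 181 = 181 + g*l²)
m(-58, 144) + U(d(-4)) = (181 + 144*(-58)²) - ⅔ = (181 + 144*3364) - ⅔ = (181 + 484416) - ⅔ = 484597 - ⅔ = 1453789/3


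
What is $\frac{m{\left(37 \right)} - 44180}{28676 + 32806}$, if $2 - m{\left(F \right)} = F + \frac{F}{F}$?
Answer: $- \frac{22108}{30741} \approx -0.71917$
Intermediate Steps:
$m{\left(F \right)} = 1 - F$ ($m{\left(F \right)} = 2 - \left(F + \frac{F}{F}\right) = 2 - \left(F + 1\right) = 2 - \left(1 + F\right) = 1 - F$)
$\frac{m{\left(37 \right)} - 44180}{28676 + 32806} = \frac{\left(1 - 37\right) - 44180}{28676 + 32806} = \frac{\left(1 - 37\right) - 44180}{61482} = \left(-36 - 44180\right) \frac{1}{61482} = \left(-44216\right) \frac{1}{61482} = - \frac{22108}{30741}$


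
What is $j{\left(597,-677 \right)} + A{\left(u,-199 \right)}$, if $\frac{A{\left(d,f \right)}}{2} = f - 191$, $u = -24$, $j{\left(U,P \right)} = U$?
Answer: $-183$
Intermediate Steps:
$A{\left(d,f \right)} = -382 + 2 f$ ($A{\left(d,f \right)} = 2 \left(f - 191\right) = 2 \left(-191 + f\right) = -382 + 2 f$)
$j{\left(597,-677 \right)} + A{\left(u,-199 \right)} = 597 + \left(-382 + 2 \left(-199\right)\right) = 597 - 780 = -183$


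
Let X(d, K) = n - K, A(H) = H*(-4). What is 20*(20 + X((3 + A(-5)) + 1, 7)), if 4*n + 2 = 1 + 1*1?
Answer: 260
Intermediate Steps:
A(H) = -4*H
n = 0 (n = -½ + (1 + 1*1)/4 = -½ + (1 + 1)/4 = -½ + (¼)*2 = -½ + ½ = 0)
X(d, K) = -K (X(d, K) = 0 - K = -K)
20*(20 + X((3 + A(-5)) + 1, 7)) = 20*(20 - 1*7) = 20*(20 - 7) = 20*13 = 260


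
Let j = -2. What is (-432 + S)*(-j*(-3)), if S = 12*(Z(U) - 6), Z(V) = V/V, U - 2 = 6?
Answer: 2952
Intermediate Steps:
U = 8 (U = 2 + 6 = 8)
Z(V) = 1
S = -60 (S = 12*(1 - 6) = 12*(-5) = -60)
(-432 + S)*(-j*(-3)) = (-432 - 60)*(-1*(-2)*(-3)) = -984*(-3) = -492*(-6) = 2952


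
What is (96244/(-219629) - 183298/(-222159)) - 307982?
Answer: -15027211033240156/48792559011 ≈ -3.0798e+5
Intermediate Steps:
(96244/(-219629) - 183298/(-222159)) - 307982 = (96244*(-1/219629) - 183298*(-1/222159)) - 307982 = (-96244/219629 + 183298/222159) - 307982 = 18876085646/48792559011 - 307982 = -15027211033240156/48792559011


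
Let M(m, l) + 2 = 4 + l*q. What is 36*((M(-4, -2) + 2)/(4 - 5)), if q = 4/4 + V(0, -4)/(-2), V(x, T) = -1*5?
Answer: 108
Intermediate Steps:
V(x, T) = -5
q = 7/2 (q = 4/4 - 5/(-2) = 4*(1/4) - 5*(-1/2) = 1 + 5/2 = 7/2 ≈ 3.5000)
M(m, l) = 2 + 7*l/2 (M(m, l) = -2 + (4 + l*(7/2)) = -2 + (4 + 7*l/2) = 2 + 7*l/2)
36*((M(-4, -2) + 2)/(4 - 5)) = 36*(((2 + (7/2)*(-2)) + 2)/(4 - 5)) = 36*(((2 - 7) + 2)/(-1)) = 36*((-5 + 2)*(-1)) = 36*(-3*(-1)) = 36*3 = 108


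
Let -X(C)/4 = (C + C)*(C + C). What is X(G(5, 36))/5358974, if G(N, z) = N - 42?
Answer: -10952/2679487 ≈ -0.0040874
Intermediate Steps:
G(N, z) = -42 + N
X(C) = -16*C² (X(C) = -4*(C + C)*(C + C) = -4*2*C*2*C = -16*C²)
X(G(5, 36))/5358974 = -16*(-42 + 5)²/5358974 = -16*(-37)²*(1/5358974) = -16*1369*(1/5358974) = -21904*1/5358974 = -10952/2679487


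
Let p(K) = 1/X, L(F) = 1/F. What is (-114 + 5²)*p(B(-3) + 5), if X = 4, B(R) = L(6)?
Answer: -89/4 ≈ -22.250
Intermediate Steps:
B(R) = ⅙ (B(R) = 1/6 = ⅙)
p(K) = ¼ (p(K) = 1/4 = ¼)
(-114 + 5²)*p(B(-3) + 5) = (-114 + 5²)*(¼) = (-114 + 25)*(¼) = -89*¼ = -89/4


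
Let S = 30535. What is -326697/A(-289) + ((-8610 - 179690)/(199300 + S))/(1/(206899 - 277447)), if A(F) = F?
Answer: 782843370519/13284463 ≈ 58929.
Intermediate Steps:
-326697/A(-289) + ((-8610 - 179690)/(199300 + S))/(1/(206899 - 277447)) = -326697/(-289) + ((-8610 - 179690)/(199300 + 30535))/(1/(206899 - 277447)) = -326697*(-1/289) + (-188300/229835)/(1/(-70548)) = 326697/289 + (-188300*1/229835)/(-1/70548) = 326697/289 - 37660/45967*(-70548) = 326697/289 + 2656837680/45967 = 782843370519/13284463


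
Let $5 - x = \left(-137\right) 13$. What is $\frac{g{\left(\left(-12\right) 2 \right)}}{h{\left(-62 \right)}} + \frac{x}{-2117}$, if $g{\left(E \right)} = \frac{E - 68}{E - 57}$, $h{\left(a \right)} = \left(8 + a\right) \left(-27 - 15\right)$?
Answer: $- \frac{81976931}{97227459} \approx -0.84315$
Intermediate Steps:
$x = 1786$ ($x = 5 - \left(-137\right) 13 = 5 - -1781 = 5 + 1781 = 1786$)
$h{\left(a \right)} = -336 - 42 a$ ($h{\left(a \right)} = \left(8 + a\right) \left(-42\right) = -336 - 42 a$)
$g{\left(E \right)} = \frac{-68 + E}{-57 + E}$
$\frac{g{\left(\left(-12\right) 2 \right)}}{h{\left(-62 \right)}} + \frac{x}{-2117} = \frac{\frac{1}{-57 - 24} \left(-68 - 24\right)}{-336 - -2604} + \frac{1786}{-2117} = \frac{\frac{1}{-57 - 24} \left(-68 - 24\right)}{-336 + 2604} + 1786 \left(- \frac{1}{2117}\right) = \frac{\frac{1}{-81} \left(-92\right)}{2268} - \frac{1786}{2117} = \left(- \frac{1}{81}\right) \left(-92\right) \frac{1}{2268} - \frac{1786}{2117} = \frac{92}{81} \cdot \frac{1}{2268} - \frac{1786}{2117} = \frac{23}{45927} - \frac{1786}{2117} = - \frac{81976931}{97227459}$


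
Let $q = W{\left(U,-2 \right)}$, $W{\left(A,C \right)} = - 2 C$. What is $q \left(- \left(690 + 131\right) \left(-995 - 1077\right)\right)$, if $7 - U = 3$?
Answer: $6804448$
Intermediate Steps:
$U = 4$ ($U = 7 - 3 = 4$)
$q = 4$ ($q = \left(-2\right) \left(-2\right) = 4$)
$q \left(- \left(690 + 131\right) \left(-995 - 1077\right)\right) = 4 \left(- \left(690 + 131\right) \left(-995 - 1077\right)\right) = 4 \left(- 821 \left(-2072\right)\right) = 4 \left(\left(-1\right) \left(-1701112\right)\right) = 4 \cdot 1701112 = 6804448$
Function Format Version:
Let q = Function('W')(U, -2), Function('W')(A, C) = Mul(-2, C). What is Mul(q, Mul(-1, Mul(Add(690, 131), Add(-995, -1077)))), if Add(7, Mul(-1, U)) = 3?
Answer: 6804448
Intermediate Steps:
U = 4 (U = Add(7, Mul(-1, 3)) = Add(7, -3) = 4)
q = 4 (q = Mul(-2, -2) = 4)
Mul(q, Mul(-1, Mul(Add(690, 131), Add(-995, -1077)))) = Mul(4, Mul(-1, Mul(Add(690, 131), Add(-995, -1077)))) = Mul(4, Mul(-1, Mul(821, -2072))) = Mul(4, Mul(-1, -1701112)) = Mul(4, 1701112) = 6804448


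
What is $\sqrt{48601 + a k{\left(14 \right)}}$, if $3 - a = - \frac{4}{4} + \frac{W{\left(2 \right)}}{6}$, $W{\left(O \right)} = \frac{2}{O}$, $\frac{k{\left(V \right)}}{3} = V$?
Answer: $9 \sqrt{602} \approx 220.82$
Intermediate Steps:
$k{\left(V \right)} = 3 V$
$a = \frac{23}{6}$ ($a = 3 - \left(- \frac{4}{4} + \frac{2 \cdot \frac{1}{2}}{6}\right) = 3 - \left(\left(-4\right) \frac{1}{4} + 2 \cdot \frac{1}{2} \cdot \frac{1}{6}\right) = 3 - \left(-1 + 1 \cdot \frac{1}{6}\right) = 3 - \left(-1 + \frac{1}{6}\right) = 3 - - \frac{5}{6} = 3 + \frac{5}{6} = \frac{23}{6} \approx 3.8333$)
$\sqrt{48601 + a k{\left(14 \right)}} = \sqrt{48601 + \frac{23 \cdot 3 \cdot 14}{6}} = \sqrt{48601 + \frac{23}{6} \cdot 42} = \sqrt{48601 + 161} = \sqrt{48762} = 9 \sqrt{602}$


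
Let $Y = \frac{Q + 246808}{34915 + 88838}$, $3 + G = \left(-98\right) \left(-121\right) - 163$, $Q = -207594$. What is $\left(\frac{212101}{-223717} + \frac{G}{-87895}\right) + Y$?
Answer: $- \frac{265670259231131}{347632885435485} \approx -0.76423$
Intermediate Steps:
$G = 11692$ ($G = -3 - -11695 = -3 + \left(11858 - 163\right) = -3 + 11695 = 11692$)
$Y = \frac{5602}{17679}$ ($Y = \frac{-207594 + 246808}{34915 + 88838} = \frac{39214}{123753} = 39214 \cdot \frac{1}{123753} = \frac{5602}{17679} \approx 0.31687$)
$\left(\frac{212101}{-223717} + \frac{G}{-87895}\right) + Y = \left(\frac{212101}{-223717} + \frac{11692}{-87895}\right) + \frac{5602}{17679} = \left(212101 \left(- \frac{1}{223717}\right) + 11692 \left(- \frac{1}{87895}\right)\right) + \frac{5602}{17679} = \left(- \frac{212101}{223717} - \frac{11692}{87895}\right) + \frac{5602}{17679} = - \frac{21258316559}{19663605715} + \frac{5602}{17679} = - \frac{265670259231131}{347632885435485}$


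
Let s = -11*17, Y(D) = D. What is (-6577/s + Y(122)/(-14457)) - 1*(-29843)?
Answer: 1324170292/44319 ≈ 29878.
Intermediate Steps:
s = -187
(-6577/s + Y(122)/(-14457)) - 1*(-29843) = (-6577/(-187) + 122/(-14457)) - 1*(-29843) = (-6577*(-1/187) + 122*(-1/14457)) + 29843 = (6577/187 - 2/237) + 29843 = 1558375/44319 + 29843 = 1324170292/44319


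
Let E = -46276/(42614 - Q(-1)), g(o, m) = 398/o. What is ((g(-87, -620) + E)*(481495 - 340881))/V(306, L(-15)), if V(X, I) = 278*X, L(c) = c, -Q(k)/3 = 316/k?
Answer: -362240646890/38545820757 ≈ -9.3977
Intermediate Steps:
Q(k) = -948/k
E = -23138/20833 (E = -46276/(42614 - (-948)/(-1)) = -46276/(42614 - (-948)*(-1)) = -46276/(42614 - 1*948) = -46276/(42614 - 948) = -46276/41666 = -46276*1/41666 = -23138/20833 ≈ -1.1106)
((g(-87, -620) + E)*(481495 - 340881))/V(306, L(-15)) = ((398/(-87) - 23138/20833)*(481495 - 340881))/((278*306)) = ((398*(-1/87) - 23138/20833)*140614)/85068 = ((-398/87 - 23138/20833)*140614)*(1/85068) = -10304540/1812471*140614*(1/85068) = -1448962587560/1812471*1/85068 = -362240646890/38545820757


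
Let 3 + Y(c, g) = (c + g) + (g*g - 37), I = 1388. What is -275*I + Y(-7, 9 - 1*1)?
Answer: -381675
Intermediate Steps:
Y(c, g) = -40 + c + g + g**2 (Y(c, g) = -3 + ((c + g) + (g*g - 37)) = -3 + ((c + g) + (g**2 - 37)) = -3 + ((c + g) + (-37 + g**2)) = -3 + (-37 + c + g + g**2) = -40 + c + g + g**2)
-275*I + Y(-7, 9 - 1*1) = -275*1388 + (-40 - 7 + (9 - 1*1) + (9 - 1*1)**2) = -381700 + (-40 - 7 + (9 - 1) + (9 - 1)**2) = -381700 + (-40 - 7 + 8 + 8**2) = -381700 + (-40 - 7 + 8 + 64) = -381700 + 25 = -381675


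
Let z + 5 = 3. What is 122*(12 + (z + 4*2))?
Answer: 2196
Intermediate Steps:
z = -2 (z = -5 + 3 = -2)
122*(12 + (z + 4*2)) = 122*(12 + (-2 + 4*2)) = 122*(12 + (-2 + 8)) = 122*(12 + 6) = 122*18 = 2196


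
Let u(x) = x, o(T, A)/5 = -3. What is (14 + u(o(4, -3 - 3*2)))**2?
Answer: 1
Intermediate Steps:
o(T, A) = -15 (o(T, A) = 5*(-3) = -15)
(14 + u(o(4, -3 - 3*2)))**2 = (14 - 15)**2 = (-1)**2 = 1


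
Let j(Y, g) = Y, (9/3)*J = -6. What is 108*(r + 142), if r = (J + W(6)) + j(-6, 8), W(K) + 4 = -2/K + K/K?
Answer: 14112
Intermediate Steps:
J = -2 (J = (⅓)*(-6) = -2)
W(K) = -3 - 2/K (W(K) = -4 + (-2/K + K/K) = -4 + (-2/K + 1) = -4 + (1 - 2/K) = -3 - 2/K)
r = -34/3 (r = (-2 + (-3 - 2/6)) - 6 = (-2 + (-3 - 2*⅙)) - 6 = (-2 + (-3 - ⅓)) - 6 = (-2 - 10/3) - 6 = -16/3 - 6 = -34/3 ≈ -11.333)
108*(r + 142) = 108*(-34/3 + 142) = 108*(392/3) = 14112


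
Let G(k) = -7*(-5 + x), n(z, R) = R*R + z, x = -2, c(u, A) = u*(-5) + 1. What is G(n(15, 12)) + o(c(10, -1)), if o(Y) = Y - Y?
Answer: 49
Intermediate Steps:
c(u, A) = 1 - 5*u (c(u, A) = -5*u + 1 = 1 - 5*u)
o(Y) = 0
n(z, R) = z + R² (n(z, R) = R² + z = z + R²)
G(k) = 49 (G(k) = -7*(-5 - 2) = -7*(-7) = 49)
G(n(15, 12)) + o(c(10, -1)) = 49 + 0 = 49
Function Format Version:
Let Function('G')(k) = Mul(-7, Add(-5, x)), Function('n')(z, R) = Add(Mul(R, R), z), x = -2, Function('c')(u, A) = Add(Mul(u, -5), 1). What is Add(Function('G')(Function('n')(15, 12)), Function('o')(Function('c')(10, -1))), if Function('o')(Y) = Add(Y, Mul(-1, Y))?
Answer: 49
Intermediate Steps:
Function('c')(u, A) = Add(1, Mul(-5, u)) (Function('c')(u, A) = Add(Mul(-5, u), 1) = Add(1, Mul(-5, u)))
Function('o')(Y) = 0
Function('n')(z, R) = Add(z, Pow(R, 2)) (Function('n')(z, R) = Add(Pow(R, 2), z) = Add(z, Pow(R, 2)))
Function('G')(k) = 49 (Function('G')(k) = Mul(-7, Add(-5, -2)) = Mul(-7, -7) = 49)
Add(Function('G')(Function('n')(15, 12)), Function('o')(Function('c')(10, -1))) = Add(49, 0) = 49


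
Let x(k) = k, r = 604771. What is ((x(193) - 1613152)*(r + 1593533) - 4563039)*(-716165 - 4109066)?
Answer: 17109201710473611825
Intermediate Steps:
((x(193) - 1613152)*(r + 1593533) - 4563039)*(-716165 - 4109066) = ((193 - 1613152)*(604771 + 1593533) - 4563039)*(-716165 - 4109066) = (-1612959*2198304 - 4563039)*(-4825231) = (-3545774221536 - 4563039)*(-4825231) = -3545778784575*(-4825231) = 17109201710473611825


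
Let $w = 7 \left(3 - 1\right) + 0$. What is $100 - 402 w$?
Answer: $-5528$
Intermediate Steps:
$w = 14$ ($w = 7 \left(3 - 1\right) + 0 = 7 \cdot 2 + 0 = 14 + 0 = 14$)
$100 - 402 w = 100 - 5628 = -5528$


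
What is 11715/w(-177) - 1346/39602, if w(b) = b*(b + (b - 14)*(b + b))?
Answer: -2755043864/78783882183 ≈ -0.034970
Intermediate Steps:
w(b) = b*(b + 2*b*(-14 + b)) (w(b) = b*(b + (-14 + b)*(2*b)) = b*(b + 2*b*(-14 + b)))
11715/w(-177) - 1346/39602 = 11715/(((-177)**2*(-27 + 2*(-177)))) - 1346/39602 = 11715/((31329*(-27 - 354))) - 1346*1/39602 = 11715/((31329*(-381))) - 673/19801 = 11715/(-11936349) - 673/19801 = 11715*(-1/11936349) - 673/19801 = -3905/3978783 - 673/19801 = -2755043864/78783882183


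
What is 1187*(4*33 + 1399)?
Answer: 1817297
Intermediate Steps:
1187*(4*33 + 1399) = 1187*(132 + 1399) = 1187*1531 = 1817297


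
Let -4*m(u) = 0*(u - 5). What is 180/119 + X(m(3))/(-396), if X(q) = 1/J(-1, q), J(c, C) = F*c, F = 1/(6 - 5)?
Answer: 71399/47124 ≈ 1.5151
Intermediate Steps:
F = 1 (F = 1/1 = 1)
m(u) = 0 (m(u) = -0*(u - 5) = -0*(-5 + u) = -1/4*0 = 0)
J(c, C) = c (J(c, C) = 1*c = c)
X(q) = -1 (X(q) = 1/(-1) = -1)
180/119 + X(m(3))/(-396) = 180/119 - 1/(-396) = 180*(1/119) - 1*(-1/396) = 180/119 + 1/396 = 71399/47124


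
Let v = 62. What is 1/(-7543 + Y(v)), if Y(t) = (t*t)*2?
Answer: 1/145 ≈ 0.0068966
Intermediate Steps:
Y(t) = 2*t² (Y(t) = t²*2 = 2*t²)
1/(-7543 + Y(v)) = 1/(-7543 + 2*62²) = 1/(-7543 + 2*3844) = 1/(-7543 + 7688) = 1/145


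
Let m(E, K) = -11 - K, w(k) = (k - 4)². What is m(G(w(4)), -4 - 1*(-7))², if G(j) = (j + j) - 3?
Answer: 196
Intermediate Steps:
w(k) = (-4 + k)²
G(j) = -3 + 2*j (G(j) = 2*j - 3 = -3 + 2*j)
m(G(w(4)), -4 - 1*(-7))² = (-11 - (-4 - 1*(-7)))² = (-11 - (-4 + 7))² = (-11 - 1*3)² = (-11 - 3)² = (-14)² = 196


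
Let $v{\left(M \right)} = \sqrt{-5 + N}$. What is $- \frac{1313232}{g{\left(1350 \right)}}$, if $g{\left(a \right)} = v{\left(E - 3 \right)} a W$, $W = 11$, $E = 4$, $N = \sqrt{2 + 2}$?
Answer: $\frac{218872 i \sqrt{3}}{7425} \approx 51.057 i$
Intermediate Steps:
$N = 2$ ($N = \sqrt{4} = 2$)
$v{\left(M \right)} = i \sqrt{3}$ ($v{\left(M \right)} = \sqrt{-5 + 2} = \sqrt{-3} = i \sqrt{3}$)
$g{\left(a \right)} = 11 i a \sqrt{3}$ ($g{\left(a \right)} = i \sqrt{3} a 11 = i a \sqrt{3} \cdot 11 = 11 i a \sqrt{3}$)
$- \frac{1313232}{g{\left(1350 \right)}} = - \frac{1313232}{11 i 1350 \sqrt{3}} = - \frac{1313232}{14850 i \sqrt{3}} = - 1313232 \left(- \frac{i \sqrt{3}}{44550}\right) = \frac{218872 i \sqrt{3}}{7425}$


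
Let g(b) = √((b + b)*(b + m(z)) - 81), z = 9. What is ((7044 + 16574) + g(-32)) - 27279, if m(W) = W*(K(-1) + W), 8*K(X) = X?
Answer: -3661 + I*√3145 ≈ -3661.0 + 56.08*I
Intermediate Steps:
K(X) = X/8
m(W) = W*(-⅛ + W) (m(W) = W*((⅛)*(-1) + W) = W*(-⅛ + W))
g(b) = √(-81 + 2*b*(639/8 + b)) (g(b) = √((b + b)*(b + 9*(-⅛ + 9)) - 81) = √((2*b)*(b + 9*(71/8)) - 81) = √((2*b)*(b + 639/8) - 81) = √((2*b)*(639/8 + b) - 81) = √(2*b*(639/8 + b) - 81) = √(-81 + 2*b*(639/8 + b)))
((7044 + 16574) + g(-32)) - 27279 = ((7044 + 16574) + √(-324 + 8*(-32)² + 639*(-32))/2) - 27279 = (23618 + √(-324 + 8*1024 - 20448)/2) - 27279 = (23618 + √(-324 + 8192 - 20448)/2) - 27279 = (23618 + √(-12580)/2) - 27279 = (23618 + (2*I*√3145)/2) - 27279 = (23618 + I*√3145) - 27279 = -3661 + I*√3145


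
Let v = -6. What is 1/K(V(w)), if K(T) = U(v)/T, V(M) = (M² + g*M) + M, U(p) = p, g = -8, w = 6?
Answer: 1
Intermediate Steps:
V(M) = M² - 7*M (V(M) = (M² - 8*M) + M = M² - 7*M)
K(T) = -6/T
1/K(V(w)) = 1/(-6*1/(6*(-7 + 6))) = 1/(-6/(6*(-1))) = 1/(-6/(-6)) = 1/(-6*(-⅙)) = 1/1 = 1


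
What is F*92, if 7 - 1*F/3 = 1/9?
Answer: 5704/3 ≈ 1901.3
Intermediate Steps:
F = 62/3 (F = 21 - 3/9 = 21 - 3*⅑ = 21 - ⅓ = 62/3 ≈ 20.667)
F*92 = (62/3)*92 = 5704/3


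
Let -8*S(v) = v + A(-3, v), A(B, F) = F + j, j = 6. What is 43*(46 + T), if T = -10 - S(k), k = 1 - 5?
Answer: 6149/4 ≈ 1537.3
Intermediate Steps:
k = -4
A(B, F) = 6 + F (A(B, F) = F + 6 = 6 + F)
S(v) = -¾ - v/4 (S(v) = -(v + (6 + v))/8 = -(6 + 2*v)/8 = -¾ - v/4)
T = -41/4 (T = -10 - (-¾ - ¼*(-4)) = -10 - (-¾ + 1) = -10 - 1*¼ = -10 - ¼ = -41/4 ≈ -10.250)
43*(46 + T) = 43*(46 - 41/4) = 43*(143/4) = 6149/4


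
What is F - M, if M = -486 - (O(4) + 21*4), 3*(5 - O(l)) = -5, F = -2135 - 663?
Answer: -6664/3 ≈ -2221.3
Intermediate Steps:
F = -2798
O(l) = 20/3 (O(l) = 5 - ⅓*(-5) = 5 + 5/3 = 20/3)
M = -1730/3 (M = -486 - (20/3 + 21*4) = -486 - (20/3 + 84) = -486 - 1*272/3 = -486 - 272/3 = -1730/3 ≈ -576.67)
F - M = -2798 - 1*(-1730/3) = -2798 + 1730/3 = -6664/3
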